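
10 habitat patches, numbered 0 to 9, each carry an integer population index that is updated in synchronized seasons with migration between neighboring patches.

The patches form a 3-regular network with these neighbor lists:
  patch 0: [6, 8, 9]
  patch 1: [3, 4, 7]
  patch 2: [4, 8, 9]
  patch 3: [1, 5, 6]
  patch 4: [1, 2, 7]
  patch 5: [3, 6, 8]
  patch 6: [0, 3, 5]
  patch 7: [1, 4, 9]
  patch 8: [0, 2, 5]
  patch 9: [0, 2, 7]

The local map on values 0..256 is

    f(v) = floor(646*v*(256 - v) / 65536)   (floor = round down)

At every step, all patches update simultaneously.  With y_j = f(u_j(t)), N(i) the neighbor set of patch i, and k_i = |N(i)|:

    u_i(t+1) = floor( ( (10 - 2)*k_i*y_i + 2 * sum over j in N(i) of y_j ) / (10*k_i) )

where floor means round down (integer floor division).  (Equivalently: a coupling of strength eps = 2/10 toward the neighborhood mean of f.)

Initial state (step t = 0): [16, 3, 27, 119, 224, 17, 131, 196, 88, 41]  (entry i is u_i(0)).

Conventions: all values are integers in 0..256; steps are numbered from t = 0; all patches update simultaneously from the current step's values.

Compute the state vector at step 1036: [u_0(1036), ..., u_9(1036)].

Simulating step by step:
t=0: [16, 3, 27, 119, 224, 17, 131, 196, 88, 41]
t=1: [55, 28, 68, 141, 68, 63, 144, 102, 125, 82]
t=2: [117, 78, 129, 149, 123, 127, 152, 145, 152, 137]
t=3: [159, 140, 160, 155, 159, 159, 155, 156, 156, 159]
t=4: [152, 158, 151, 154, 152, 152, 153, 153, 152, 152]
t=5: [155, 152, 155, 154, 154, 154, 154, 154, 155, 155]
t=6: [154, 154, 154, 154, 154, 154, 154, 154, 154, 154]
t=7: [154, 154, 154, 154, 154, 154, 154, 154, 154, 154]

Answer: [154, 154, 154, 154, 154, 154, 154, 154, 154, 154]
Key observation: The state at step 6, [154, 154, 154, 154, 154, 154, 154, 154, 154, 154], reappears at step 7: the system is in a cycle of period 1 from step 6 on.  Therefore the state at step 1036 equals the state at step 6 + ((1036 - 6) mod 1) = 6, which is [154, 154, 154, 154, 154, 154, 154, 154, 154, 154].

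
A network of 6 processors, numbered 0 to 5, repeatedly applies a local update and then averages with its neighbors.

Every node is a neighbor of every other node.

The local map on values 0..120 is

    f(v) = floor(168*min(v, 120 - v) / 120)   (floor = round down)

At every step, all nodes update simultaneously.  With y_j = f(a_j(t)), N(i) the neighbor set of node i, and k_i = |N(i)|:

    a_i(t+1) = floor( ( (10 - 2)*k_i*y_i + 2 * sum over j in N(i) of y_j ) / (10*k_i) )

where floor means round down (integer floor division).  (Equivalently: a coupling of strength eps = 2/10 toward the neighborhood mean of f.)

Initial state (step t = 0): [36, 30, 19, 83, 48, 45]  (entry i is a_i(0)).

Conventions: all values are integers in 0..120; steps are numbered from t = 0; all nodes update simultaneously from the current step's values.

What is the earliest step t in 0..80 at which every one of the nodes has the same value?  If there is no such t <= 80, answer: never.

Answer: never
Key observation: The state at step 39 reappears at step 49 — the system is in a cycle of period 10 from step 39 on.  No step 0..49 is synchronized, and the cycle repeats forever, so no step up to 80 (or ever) has all nodes equal.

Derivation:
t=0: [36, 30, 19, 83, 48, 45]  (not all equal)
t=1: [49, 43, 31, 50, 62, 59]  (not all equal)
t=2: [67, 61, 48, 69, 77, 78]  (not all equal)
t=3: [72, 78, 67, 70, 62, 60]  (not all equal)
t=4: [68, 61, 73, 70, 78, 81]  (not all equal)
t=5: [70, 78, 65, 69, 60, 57]  (not all equal)
t=6: [70, 61, 76, 71, 81, 77]  (not all equal)
t=7: [69, 78, 62, 67, 56, 61]  (not all equal)
t=8: [71, 61, 79, 74, 77, 80]  (not all equal)
t=9: [67, 77, 58, 64, 61, 58]  (not all equal)
t=10: [74, 63, 79, 77, 80, 79]  (not all equal)
t=11: [63, 74, 58, 60, 57, 58]  (not all equal)
t=12: [78, 67, 80, 82, 78, 80]  (not all equal)
t=13: [58, 70, 56, 54, 58, 56]  (not all equal)
t=14: [80, 71, 77, 75, 80, 77]  (not all equal)
t=15: [57, 66, 60, 62, 57, 60]  (not all equal)
t=16: [79, 76, 83, 80, 79, 83]  (not all equal)
t=17: [56, 59, 52, 55, 56, 52]  (not all equal)
t=18: [77, 80, 73, 76, 77, 73]  (not all equal)
t=19: [60, 57, 64, 61, 60, 64]  (not all equal)
t=20: [83, 79, 78, 81, 83, 78]  (not all equal)
t=21: [51, 56, 57, 54, 51, 57]  (not all equal)
t=22: [72, 77, 78, 75, 72, 78]  (not all equal)
t=23: [65, 60, 59, 62, 65, 59]  (not all equal)
t=24: [77, 83, 81, 80, 77, 81]  (not all equal)
t=25: [59, 52, 54, 55, 59, 54]  (not all equal)
t=26: [80, 73, 75, 77, 80, 75]  (not all equal)
t=27: [57, 63, 62, 60, 57, 62]  (not all equal)
t=28: [79, 79, 80, 83, 79, 80]  (not all equal)
t=29: [56, 56, 55, 52, 56, 55]  (not all equal)
t=30: [77, 77, 76, 73, 77, 76]  (not all equal)
t=31: [60, 60, 61, 64, 60, 61]  (not all equal)
t=32: [83, 83, 82, 79, 83, 82]  (not all equal)
t=33: [51, 51, 52, 55, 51, 52]  (not all equal)
t=34: [71, 71, 72, 75, 71, 72]  (not all equal)
t=35: [67, 67, 66, 63, 67, 66]  (not all equal)
t=36: [74, 74, 75, 78, 74, 75]  (not all equal)
t=37: [63, 63, 62, 59, 63, 62]  (not all equal)
t=38: [79, 79, 80, 81, 79, 80]  (not all equal)
t=39: [56, 56, 56, 54, 56, 56]  (not all equal)
t=40: [77, 77, 77, 75, 77, 77]  (not all equal)
t=41: [60, 60, 60, 62, 60, 60]  (not all equal)
t=42: [83, 83, 83, 81, 83, 83]  (not all equal)
t=43: [51, 51, 51, 53, 51, 51]  (not all equal)
t=44: [71, 71, 71, 73, 71, 71]  (not all equal)
t=45: [67, 67, 67, 65, 67, 67]  (not all equal)
t=46: [74, 74, 74, 76, 74, 74]  (not all equal)
t=47: [63, 63, 63, 61, 63, 63]  (not all equal)
t=48: [79, 79, 79, 81, 79, 79]  (not all equal)
t=49: [56, 56, 56, 54, 56, 56]  (not all equal)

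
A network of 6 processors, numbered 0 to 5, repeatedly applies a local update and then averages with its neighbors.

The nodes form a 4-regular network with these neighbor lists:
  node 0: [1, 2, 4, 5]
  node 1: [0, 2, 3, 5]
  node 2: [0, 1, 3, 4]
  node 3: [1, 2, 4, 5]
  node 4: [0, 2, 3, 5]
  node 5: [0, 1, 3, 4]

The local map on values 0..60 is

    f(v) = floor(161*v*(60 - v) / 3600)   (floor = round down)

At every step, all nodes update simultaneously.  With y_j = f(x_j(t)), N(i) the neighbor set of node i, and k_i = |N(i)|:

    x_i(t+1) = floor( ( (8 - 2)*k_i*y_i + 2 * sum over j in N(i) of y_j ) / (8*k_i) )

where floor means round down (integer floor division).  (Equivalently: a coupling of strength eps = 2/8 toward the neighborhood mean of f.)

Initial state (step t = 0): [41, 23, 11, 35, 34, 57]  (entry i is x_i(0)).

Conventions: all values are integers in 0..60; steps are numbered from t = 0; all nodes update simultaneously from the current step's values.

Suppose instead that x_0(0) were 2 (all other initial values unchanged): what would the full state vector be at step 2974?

Simulating step by step:
t=0: [2, 23, 11, 35, 34, 57]
t=1: [10, 33, 25, 36, 33, 12]
t=2: [25, 37, 37, 37, 37, 27]
t=3: [38, 38, 38, 38, 38, 38]
t=4: [37, 37, 37, 37, 37, 37]
t=5: [38, 38, 38, 38, 38, 38]

Answer: [37, 37, 37, 37, 37, 37]
Key observation: The state at step 3, [38, 38, 38, 38, 38, 38], reappears at step 5: the system is in a cycle of period 2 from step 3 on.  Therefore the state at step 2974 equals the state at step 3 + ((2974 - 3) mod 2) = 4, which is [37, 37, 37, 37, 37, 37].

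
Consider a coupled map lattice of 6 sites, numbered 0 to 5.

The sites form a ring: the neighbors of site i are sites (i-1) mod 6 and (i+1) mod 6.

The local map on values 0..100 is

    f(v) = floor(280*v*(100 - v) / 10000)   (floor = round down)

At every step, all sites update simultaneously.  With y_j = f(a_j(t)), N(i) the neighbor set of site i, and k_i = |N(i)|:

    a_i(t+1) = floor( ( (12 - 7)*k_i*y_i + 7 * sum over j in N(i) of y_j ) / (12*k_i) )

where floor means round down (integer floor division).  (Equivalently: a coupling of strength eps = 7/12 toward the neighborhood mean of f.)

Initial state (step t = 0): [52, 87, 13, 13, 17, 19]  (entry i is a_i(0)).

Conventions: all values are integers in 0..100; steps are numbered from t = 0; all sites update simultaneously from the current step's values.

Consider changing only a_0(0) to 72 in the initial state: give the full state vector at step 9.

Answer: [64, 64, 64, 64, 64, 64]
Key observation: This trace re-runs the system from the modified initial state.

Derivation:
t=0: [72, 87, 13, 13, 17, 19]
t=1: [44, 38, 31, 33, 37, 45]
t=2: [67, 64, 61, 61, 65, 67]
t=3: [61, 63, 65, 65, 63, 61]
t=4: [65, 64, 63, 63, 64, 65]
t=5: [63, 64, 64, 64, 64, 63]
t=6: [64, 64, 64, 64, 64, 64]
t=7: [64, 64, 64, 64, 64, 64]
t=8: [64, 64, 64, 64, 64, 64]
t=9: [64, 64, 64, 64, 64, 64]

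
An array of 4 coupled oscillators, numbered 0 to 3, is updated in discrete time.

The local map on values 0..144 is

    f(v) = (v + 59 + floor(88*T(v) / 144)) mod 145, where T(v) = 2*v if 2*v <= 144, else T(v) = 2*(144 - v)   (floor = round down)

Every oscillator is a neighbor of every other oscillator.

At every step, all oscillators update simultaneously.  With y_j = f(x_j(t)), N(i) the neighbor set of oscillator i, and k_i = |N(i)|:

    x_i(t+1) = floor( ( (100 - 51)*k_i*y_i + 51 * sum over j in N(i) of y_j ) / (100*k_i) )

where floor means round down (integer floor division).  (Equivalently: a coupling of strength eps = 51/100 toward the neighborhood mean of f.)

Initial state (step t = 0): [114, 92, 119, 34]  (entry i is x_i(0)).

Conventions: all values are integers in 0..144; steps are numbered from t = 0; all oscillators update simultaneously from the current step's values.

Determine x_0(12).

Answer: x_0(12) = 34

Derivation:
t=0: [114, 92, 119, 34]
t=1: [76, 78, 76, 98]
t=2: [71, 71, 71, 70]
t=3: [70, 70, 70, 70]
t=4: [69, 69, 69, 69]
t=5: [67, 67, 67, 67]
t=6: [62, 62, 62, 62]
t=7: [51, 51, 51, 51]
t=8: [27, 27, 27, 27]
t=9: [119, 119, 119, 119]
t=10: [63, 63, 63, 63]
t=11: [54, 54, 54, 54]
t=12: [34, 34, 34, 34]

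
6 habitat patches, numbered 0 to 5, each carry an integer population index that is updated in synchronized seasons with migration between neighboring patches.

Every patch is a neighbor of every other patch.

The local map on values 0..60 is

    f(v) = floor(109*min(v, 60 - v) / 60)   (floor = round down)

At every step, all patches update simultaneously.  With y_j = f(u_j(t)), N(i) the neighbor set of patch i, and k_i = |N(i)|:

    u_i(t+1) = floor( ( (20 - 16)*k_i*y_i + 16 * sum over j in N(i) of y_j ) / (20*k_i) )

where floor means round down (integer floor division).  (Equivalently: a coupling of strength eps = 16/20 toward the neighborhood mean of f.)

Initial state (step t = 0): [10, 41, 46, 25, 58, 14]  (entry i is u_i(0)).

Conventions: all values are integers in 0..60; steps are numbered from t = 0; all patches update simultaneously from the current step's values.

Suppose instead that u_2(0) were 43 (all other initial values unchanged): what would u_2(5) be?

Simulating step by step:
t=0: [10, 41, 43, 25, 58, 14]
t=1: [25, 26, 26, 26, 24, 25]
t=2: [45, 45, 45, 45, 45, 45]
t=3: [27, 27, 27, 27, 27, 27]
t=4: [49, 49, 49, 49, 49, 49]
t=5: [19, 19, 19, 19, 19, 19]

Answer: u_2(5) = 19
Key observation: This trace re-runs the system from the modified initial state.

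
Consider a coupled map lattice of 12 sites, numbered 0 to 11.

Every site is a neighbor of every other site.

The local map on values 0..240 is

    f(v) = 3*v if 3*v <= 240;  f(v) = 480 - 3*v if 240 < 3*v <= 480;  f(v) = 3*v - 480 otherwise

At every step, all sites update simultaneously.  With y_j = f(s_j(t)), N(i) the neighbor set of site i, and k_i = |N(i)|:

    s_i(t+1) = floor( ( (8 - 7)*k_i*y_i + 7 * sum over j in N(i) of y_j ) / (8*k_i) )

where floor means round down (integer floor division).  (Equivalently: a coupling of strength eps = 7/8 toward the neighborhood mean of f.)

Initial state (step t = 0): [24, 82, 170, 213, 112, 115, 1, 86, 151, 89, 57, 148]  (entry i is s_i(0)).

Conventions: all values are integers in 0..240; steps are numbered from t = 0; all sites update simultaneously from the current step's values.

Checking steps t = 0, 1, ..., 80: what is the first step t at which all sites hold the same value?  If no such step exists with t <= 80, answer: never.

Simulating step by step:
t=0: [24, 82, 170, 213, 112, 115, 1, 86, 151, 89, 57, 148]  (not all equal)
t=1: [118, 125, 116, 122, 121, 121, 115, 125, 116, 124, 122, 116]  (not all equal)
t=2: [120, 119, 120, 119, 119, 119, 120, 119, 120, 119, 119, 120]  (not all equal)
t=3: [121, 121, 121, 121, 121, 121, 121, 121, 121, 121, 121, 121]  (all equal)

Answer: 3
Key observation: Synchronization is absorbing here: once all sites are equal they stay equal, and step 3 is the first all-equal step.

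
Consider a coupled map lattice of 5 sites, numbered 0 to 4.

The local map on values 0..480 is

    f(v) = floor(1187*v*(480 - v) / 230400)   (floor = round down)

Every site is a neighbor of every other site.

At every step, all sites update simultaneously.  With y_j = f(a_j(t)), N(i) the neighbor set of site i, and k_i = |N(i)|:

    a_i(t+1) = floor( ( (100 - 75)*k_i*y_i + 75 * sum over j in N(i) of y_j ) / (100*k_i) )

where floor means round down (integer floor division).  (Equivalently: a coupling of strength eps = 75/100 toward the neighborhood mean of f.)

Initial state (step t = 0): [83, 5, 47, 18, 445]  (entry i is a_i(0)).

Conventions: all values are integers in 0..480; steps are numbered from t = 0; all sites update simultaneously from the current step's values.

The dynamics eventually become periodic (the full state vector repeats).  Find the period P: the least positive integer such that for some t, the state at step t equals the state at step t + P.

Answer: 2
Key observation: The state at step 7, [285, 285, 285, 285, 285], reappears at step 9 — and no state repeats earlier — so the cycle the system enters has period 2.

Derivation:
t=0: [83, 5, 47, 18, 445]
t=1: [86, 77, 82, 78, 81]
t=2: [166, 165, 165, 165, 165]
t=3: [267, 267, 267, 267, 267]
t=4: [292, 292, 292, 292, 292]
t=5: [282, 282, 282, 282, 282]
t=6: [287, 287, 287, 287, 287]
t=7: [285, 285, 285, 285, 285]
t=8: [286, 286, 286, 286, 286]
t=9: [285, 285, 285, 285, 285]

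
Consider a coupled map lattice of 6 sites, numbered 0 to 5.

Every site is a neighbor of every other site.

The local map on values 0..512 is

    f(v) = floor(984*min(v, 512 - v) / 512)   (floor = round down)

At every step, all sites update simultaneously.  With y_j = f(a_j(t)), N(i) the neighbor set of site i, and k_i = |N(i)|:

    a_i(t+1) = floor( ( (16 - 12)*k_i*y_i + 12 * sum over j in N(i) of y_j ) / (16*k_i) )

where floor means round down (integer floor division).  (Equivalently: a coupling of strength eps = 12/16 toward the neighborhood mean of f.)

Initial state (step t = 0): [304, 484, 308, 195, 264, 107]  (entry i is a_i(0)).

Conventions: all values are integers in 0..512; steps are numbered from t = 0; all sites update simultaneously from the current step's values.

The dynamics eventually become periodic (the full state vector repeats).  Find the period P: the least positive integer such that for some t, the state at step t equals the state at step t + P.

Simulating step by step:
t=0: [304, 484, 308, 195, 264, 107]
t=1: [324, 290, 324, 322, 332, 305]
t=2: [374, 380, 374, 374, 372, 377]
t=3: [262, 261, 262, 262, 263, 262]
t=4: [480, 480, 480, 480, 479, 480]
t=5: [61, 61, 61, 61, 61, 61]
t=6: [117, 117, 117, 117, 117, 117]
t=7: [224, 224, 224, 224, 224, 224]
t=8: [430, 430, 430, 430, 430, 430]
t=9: [157, 157, 157, 157, 157, 157]
t=10: [301, 301, 301, 301, 301, 301]
t=11: [405, 405, 405, 405, 405, 405]
t=12: [205, 205, 205, 205, 205, 205]
t=13: [393, 393, 393, 393, 393, 393]
t=14: [228, 228, 228, 228, 228, 228]
t=15: [438, 438, 438, 438, 438, 438]
t=16: [142, 142, 142, 142, 142, 142]
t=17: [272, 272, 272, 272, 272, 272]
t=18: [461, 461, 461, 461, 461, 461]
t=19: [98, 98, 98, 98, 98, 98]
t=20: [188, 188, 188, 188, 188, 188]
t=21: [361, 361, 361, 361, 361, 361]
t=22: [290, 290, 290, 290, 290, 290]
t=23: [426, 426, 426, 426, 426, 426]
t=24: [165, 165, 165, 165, 165, 165]
t=25: [317, 317, 317, 317, 317, 317]
t=26: [374, 374, 374, 374, 374, 374]
t=27: [265, 265, 265, 265, 265, 265]
t=28: [474, 474, 474, 474, 474, 474]
t=29: [73, 73, 73, 73, 73, 73]
t=30: [140, 140, 140, 140, 140, 140]
t=31: [269, 269, 269, 269, 269, 269]
t=32: [467, 467, 467, 467, 467, 467]
t=33: [86, 86, 86, 86, 86, 86]
t=34: [165, 165, 165, 165, 165, 165]

Answer: 10
Key observation: The state at step 24, [165, 165, 165, 165, 165, 165], reappears at step 34 — and no state repeats earlier — so the cycle the system enters has period 10.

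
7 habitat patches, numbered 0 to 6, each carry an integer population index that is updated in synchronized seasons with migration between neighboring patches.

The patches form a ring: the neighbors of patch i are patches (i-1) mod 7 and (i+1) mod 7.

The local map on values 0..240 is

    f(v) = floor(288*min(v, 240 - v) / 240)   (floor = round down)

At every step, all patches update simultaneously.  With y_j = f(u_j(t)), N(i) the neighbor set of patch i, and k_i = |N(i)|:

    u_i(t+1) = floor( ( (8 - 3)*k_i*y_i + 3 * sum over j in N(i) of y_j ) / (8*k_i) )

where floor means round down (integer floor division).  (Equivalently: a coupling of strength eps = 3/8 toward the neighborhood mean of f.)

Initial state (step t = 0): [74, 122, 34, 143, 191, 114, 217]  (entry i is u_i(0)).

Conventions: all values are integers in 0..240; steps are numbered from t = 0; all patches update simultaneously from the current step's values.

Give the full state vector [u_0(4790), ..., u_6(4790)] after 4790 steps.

Simulating step by step:
t=0: [74, 122, 34, 143, 191, 114, 217]
t=1: [86, 112, 73, 90, 83, 100, 58]
t=2: [102, 119, 99, 102, 104, 106, 84]
t=3: [121, 133, 123, 121, 124, 121, 109]
t=4: [137, 132, 138, 141, 140, 139, 134]
t=5: [124, 126, 122, 119, 119, 121, 125]
t=6: [138, 137, 140, 141, 142, 141, 138]
t=7: [122, 122, 120, 118, 117, 118, 121]
t=8: [141, 141, 142, 141, 140, 141, 141]
t=9: [118, 117, 117, 118, 119, 118, 118]
t=10: [140, 140, 140, 141, 141, 141, 141]
t=11: [119, 120, 119, 118, 118, 118, 118]
t=12: [142, 143, 142, 141, 141, 141, 141]
t=13: [117, 116, 117, 117, 118, 118, 117]
t=14: [139, 139, 139, 140, 140, 140, 140]
t=15: [120, 121, 120, 120, 120, 120, 120]
t=16: [143, 142, 143, 144, 144, 144, 144]
t=17: [116, 116, 116, 115, 115, 115, 115]
t=18: [138, 139, 138, 138, 138, 138, 138]
t=19: [121, 121, 121, 122, 122, 122, 122]
t=20: [141, 142, 141, 141, 141, 141, 141]
t=21: [117, 117, 117, 118, 118, 118, 118]
t=22: [140, 140, 140, 140, 141, 141, 140]
t=23: [120, 120, 120, 119, 118, 118, 119]
t=24: [143, 144, 143, 142, 141, 141, 142]
t=25: [116, 115, 116, 117, 117, 117, 117]
t=26: [139, 138, 139, 139, 140, 140, 139]
t=27: [121, 121, 121, 120, 120, 120, 120]
t=28: [142, 142, 142, 143, 144, 144, 143]
t=29: [116, 117, 116, 116, 115, 115, 116]
t=30: [139, 139, 139, 138, 138, 138, 138]
t=31: [121, 121, 121, 121, 122, 122, 121]
t=32: [142, 142, 142, 141, 141, 141, 141]
t=33: [117, 117, 117, 117, 118, 118, 117]
t=34: [140, 140, 140, 140, 140, 140, 140]
t=35: [120, 120, 120, 120, 120, 120, 120]
t=36: [144, 144, 144, 144, 144, 144, 144]
t=37: [115, 115, 115, 115, 115, 115, 115]
t=38: [138, 138, 138, 138, 138, 138, 138]
t=39: [122, 122, 122, 122, 122, 122, 122]
t=40: [141, 141, 141, 141, 141, 141, 141]
t=41: [118, 118, 118, 118, 118, 118, 118]
t=42: [141, 141, 141, 141, 141, 141, 141]

Answer: [141, 141, 141, 141, 141, 141, 141]
Key observation: The state at step 40, [141, 141, 141, 141, 141, 141, 141], reappears at step 42: the system is in a cycle of period 2 from step 40 on.  Therefore the state at step 4790 equals the state at step 40 + ((4790 - 40) mod 2) = 40, which is [141, 141, 141, 141, 141, 141, 141].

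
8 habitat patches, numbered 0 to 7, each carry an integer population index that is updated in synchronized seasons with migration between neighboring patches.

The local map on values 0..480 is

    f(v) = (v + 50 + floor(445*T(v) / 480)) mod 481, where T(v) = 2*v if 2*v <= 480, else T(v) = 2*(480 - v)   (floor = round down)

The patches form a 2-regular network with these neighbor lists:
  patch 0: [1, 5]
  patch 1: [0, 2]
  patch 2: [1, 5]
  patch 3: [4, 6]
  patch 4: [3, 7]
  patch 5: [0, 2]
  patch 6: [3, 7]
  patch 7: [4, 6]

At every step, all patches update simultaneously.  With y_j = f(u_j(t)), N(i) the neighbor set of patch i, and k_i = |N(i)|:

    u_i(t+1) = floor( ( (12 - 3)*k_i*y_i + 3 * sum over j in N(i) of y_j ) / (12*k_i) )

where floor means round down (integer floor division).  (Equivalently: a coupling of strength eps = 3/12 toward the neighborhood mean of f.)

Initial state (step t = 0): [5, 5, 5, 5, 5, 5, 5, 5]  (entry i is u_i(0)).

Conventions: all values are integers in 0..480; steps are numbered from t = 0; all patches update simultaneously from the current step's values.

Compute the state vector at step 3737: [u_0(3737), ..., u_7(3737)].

Simulating step by step:
t=0: [5, 5, 5, 5, 5, 5, 5, 5]
t=1: [64, 64, 64, 64, 64, 64, 64, 64]
t=2: [232, 232, 232, 232, 232, 232, 232, 232]
t=3: [231, 231, 231, 231, 231, 231, 231, 231]
t=4: [228, 228, 228, 228, 228, 228, 228, 228]
t=5: [219, 219, 219, 219, 219, 219, 219, 219]
t=6: [194, 194, 194, 194, 194, 194, 194, 194]
t=7: [122, 122, 122, 122, 122, 122, 122, 122]
t=8: [398, 398, 398, 398, 398, 398, 398, 398]
t=9: [119, 119, 119, 119, 119, 119, 119, 119]
t=10: [389, 389, 389, 389, 389, 389, 389, 389]
t=11: [126, 126, 126, 126, 126, 126, 126, 126]
t=12: [409, 409, 409, 409, 409, 409, 409, 409]
t=13: [109, 109, 109, 109, 109, 109, 109, 109]
t=14: [361, 361, 361, 361, 361, 361, 361, 361]
t=15: [150, 150, 150, 150, 150, 150, 150, 150]
t=16: [478, 478, 478, 478, 478, 478, 478, 478]
t=17: [50, 50, 50, 50, 50, 50, 50, 50]
t=18: [192, 192, 192, 192, 192, 192, 192, 192]
t=19: [117, 117, 117, 117, 117, 117, 117, 117]
t=20: [383, 383, 383, 383, 383, 383, 383, 383]
t=21: [131, 131, 131, 131, 131, 131, 131, 131]
t=22: [423, 423, 423, 423, 423, 423, 423, 423]
t=23: [97, 97, 97, 97, 97, 97, 97, 97]
t=24: [326, 326, 326, 326, 326, 326, 326, 326]
t=25: [180, 180, 180, 180, 180, 180, 180, 180]
t=26: [82, 82, 82, 82, 82, 82, 82, 82]
t=27: [284, 284, 284, 284, 284, 284, 284, 284]
t=28: [216, 216, 216, 216, 216, 216, 216, 216]
t=29: [185, 185, 185, 185, 185, 185, 185, 185]
t=30: [97, 97, 97, 97, 97, 97, 97, 97]

Answer: [284, 284, 284, 284, 284, 284, 284, 284]
Key observation: The state at step 23, [97, 97, 97, 97, 97, 97, 97, 97], reappears at step 30: the system is in a cycle of period 7 from step 23 on.  Therefore the state at step 3737 equals the state at step 23 + ((3737 - 23) mod 7) = 27, which is [284, 284, 284, 284, 284, 284, 284, 284].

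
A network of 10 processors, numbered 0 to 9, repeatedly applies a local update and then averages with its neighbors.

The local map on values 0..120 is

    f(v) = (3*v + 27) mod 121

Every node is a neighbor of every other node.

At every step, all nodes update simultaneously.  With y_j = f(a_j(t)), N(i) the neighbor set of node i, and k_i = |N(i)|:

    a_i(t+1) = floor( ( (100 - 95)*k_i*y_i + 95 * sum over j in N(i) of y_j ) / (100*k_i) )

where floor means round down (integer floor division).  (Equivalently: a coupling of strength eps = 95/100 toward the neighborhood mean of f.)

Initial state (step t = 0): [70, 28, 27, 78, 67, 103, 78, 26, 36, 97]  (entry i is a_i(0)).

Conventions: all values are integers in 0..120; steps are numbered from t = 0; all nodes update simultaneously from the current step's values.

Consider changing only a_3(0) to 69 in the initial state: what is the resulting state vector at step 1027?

Simulating step by step:
t=0: [70, 28, 27, 69, 67, 103, 78, 26, 36, 97]
t=1: [84, 84, 85, 84, 85, 85, 90, 85, 90, 86]
t=2: [42, 42, 42, 42, 42, 42, 41, 42, 41, 42]
t=3: [31, 31, 31, 31, 31, 31, 31, 31, 31, 31]
t=4: [120, 120, 120, 120, 120, 120, 120, 120, 120, 120]
t=5: [24, 24, 24, 24, 24, 24, 24, 24, 24, 24]
t=6: [99, 99, 99, 99, 99, 99, 99, 99, 99, 99]
t=7: [82, 82, 82, 82, 82, 82, 82, 82, 82, 82]
t=8: [31, 31, 31, 31, 31, 31, 31, 31, 31, 31]

Answer: [82, 82, 82, 82, 82, 82, 82, 82, 82, 82]
Key observation: The state at step 3, [31, 31, 31, 31, 31, 31, 31, 31, 31, 31], reappears at step 8: the system is in a cycle of period 5 from step 3 on.  Therefore the state at step 1027 equals the state at step 3 + ((1027 - 3) mod 5) = 7, which is [82, 82, 82, 82, 82, 82, 82, 82, 82, 82].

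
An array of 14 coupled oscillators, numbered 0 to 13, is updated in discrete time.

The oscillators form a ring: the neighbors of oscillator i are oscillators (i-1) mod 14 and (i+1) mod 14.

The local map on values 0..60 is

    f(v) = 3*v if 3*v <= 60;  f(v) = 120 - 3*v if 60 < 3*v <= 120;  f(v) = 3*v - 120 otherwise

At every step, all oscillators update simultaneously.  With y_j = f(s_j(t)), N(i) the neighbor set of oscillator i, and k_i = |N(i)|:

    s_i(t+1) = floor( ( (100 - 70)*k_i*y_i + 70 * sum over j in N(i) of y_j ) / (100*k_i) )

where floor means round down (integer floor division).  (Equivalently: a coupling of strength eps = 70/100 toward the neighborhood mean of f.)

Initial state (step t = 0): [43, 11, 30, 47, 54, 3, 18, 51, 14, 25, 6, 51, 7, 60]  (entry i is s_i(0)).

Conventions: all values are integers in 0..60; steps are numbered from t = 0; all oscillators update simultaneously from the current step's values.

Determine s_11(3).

Simulating step by step:
t=0: [43, 11, 30, 47, 54, 3, 18, 51, 14, 25, 6, 51, 7, 60]
t=1: [35, 23, 27, 31, 23, 36, 30, 43, 39, 34, 32, 23, 38, 28]
t=2: [34, 34, 39, 39, 28, 31, 16, 14, 10, 14, 31, 25, 32, 18]
t=3: [30, 12, 8, 14, 21, 37, 38, 39, 38, 32, 38, 31, 41, 30]

Answer: s_11(3) = 31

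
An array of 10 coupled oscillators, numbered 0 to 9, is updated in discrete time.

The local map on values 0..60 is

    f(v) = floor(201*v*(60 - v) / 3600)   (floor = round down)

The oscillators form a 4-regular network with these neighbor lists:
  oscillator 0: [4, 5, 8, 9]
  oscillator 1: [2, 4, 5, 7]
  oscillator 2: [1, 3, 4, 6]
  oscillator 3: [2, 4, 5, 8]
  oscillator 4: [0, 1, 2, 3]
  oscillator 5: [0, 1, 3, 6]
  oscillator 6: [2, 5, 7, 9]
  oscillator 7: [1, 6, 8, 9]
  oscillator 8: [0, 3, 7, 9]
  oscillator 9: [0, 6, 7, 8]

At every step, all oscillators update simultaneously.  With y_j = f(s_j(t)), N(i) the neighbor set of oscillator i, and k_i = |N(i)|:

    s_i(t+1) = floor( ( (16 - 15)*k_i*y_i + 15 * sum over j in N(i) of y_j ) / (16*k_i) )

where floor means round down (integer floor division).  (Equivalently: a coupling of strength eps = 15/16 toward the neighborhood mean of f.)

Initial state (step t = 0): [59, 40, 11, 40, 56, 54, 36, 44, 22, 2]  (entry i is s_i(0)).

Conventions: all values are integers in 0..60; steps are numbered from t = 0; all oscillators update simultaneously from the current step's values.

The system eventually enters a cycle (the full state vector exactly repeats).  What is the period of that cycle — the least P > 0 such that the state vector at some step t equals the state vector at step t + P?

Simulating step by step:
t=0: [59, 40, 11, 40, 56, 54, 36, 44, 22, 2]
t=1: [19, 25, 36, 27, 29, 33, 24, 36, 24, 32]
t=2: [48, 48, 48, 48, 47, 47, 48, 48, 47, 46]
t=3: [34, 32, 32, 33, 32, 32, 33, 33, 32, 32]
t=4: [49, 49, 49, 49, 49, 49, 49, 49, 49, 49]
t=5: [30, 30, 30, 30, 30, 30, 30, 30, 30, 30]
t=6: [50, 50, 50, 50, 50, 50, 50, 50, 50, 50]
t=7: [27, 27, 27, 27, 27, 27, 27, 27, 27, 27]
t=8: [49, 49, 49, 49, 49, 49, 49, 49, 49, 49]

Answer: 4
Key observation: The state at step 4, [49, 49, 49, 49, 49, 49, 49, 49, 49, 49], reappears at step 8 — and no state repeats earlier — so the cycle the system enters has period 4.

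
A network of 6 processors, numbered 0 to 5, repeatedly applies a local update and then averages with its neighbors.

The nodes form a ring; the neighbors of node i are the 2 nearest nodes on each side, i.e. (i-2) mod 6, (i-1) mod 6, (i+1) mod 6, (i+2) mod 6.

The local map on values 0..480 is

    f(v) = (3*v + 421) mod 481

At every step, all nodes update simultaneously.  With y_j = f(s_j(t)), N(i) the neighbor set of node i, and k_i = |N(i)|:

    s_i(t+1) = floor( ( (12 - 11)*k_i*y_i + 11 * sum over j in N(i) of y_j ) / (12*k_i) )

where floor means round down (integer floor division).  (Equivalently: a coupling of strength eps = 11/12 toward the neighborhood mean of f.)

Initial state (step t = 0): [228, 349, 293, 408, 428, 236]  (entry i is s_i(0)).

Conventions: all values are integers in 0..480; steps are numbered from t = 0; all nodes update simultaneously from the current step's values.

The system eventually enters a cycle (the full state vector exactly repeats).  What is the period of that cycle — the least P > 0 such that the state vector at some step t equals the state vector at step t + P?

Answer: 18
Key observation: The state at step 19, [115, 114, 112, 115, 114, 112], reappears at step 37 — and no state repeats earlier — so the cycle the system enters has period 18.

Derivation:
t=0: [228, 349, 293, 408, 428, 236]
t=1: [193, 196, 173, 198, 216, 158]
t=2: [238, 224, 94, 239, 229, 90]
t=3: [176, 189, 161, 177, 191, 160]
t=4: [245, 410, 263, 245, 411, 263]
t=5: [225, 219, 205, 225, 220, 205]
t=6: [98, 105, 121, 98, 105, 121]
t=7: [275, 267, 249, 275, 267, 249]
t=8: [237, 246, 266, 237, 246, 266]
t=9: [222, 212, 189, 222, 212, 189]
t=10: [65, 77, 103, 65, 77, 103]
t=11: [203, 190, 161, 203, 190, 161]
t=12: [212, 227, 79, 212, 227, 79]
t=13: [153, 136, 122, 153, 136, 122]
t=14: [333, 352, 367, 333, 352, 367]
t=15: [89, 248, 232, 89, 248, 232]
t=16: [181, 182, 200, 181, 182, 200]
t=17: [29, 28, 8, 29, 28, 8]
t=18: [217, 218, 60, 217, 218, 60]
t=19: [115, 114, 112, 115, 114, 112]
t=20: [279, 280, 282, 279, 280, 282]
t=21: [301, 300, 298, 301, 300, 298]
t=22: [356, 357, 359, 356, 357, 359]
t=23: [51, 50, 48, 51, 50, 48]
t=24: [87, 88, 90, 87, 88, 90]
t=25: [206, 205, 203, 206, 205, 203]
t=26: [71, 72, 74, 71, 72, 74]
t=27: [158, 157, 155, 158, 157, 155]
t=28: [408, 409, 411, 408, 409, 411]
t=29: [207, 206, 204, 207, 206, 204]
t=30: [74, 75, 77, 74, 75, 77]
t=31: [167, 166, 164, 167, 166, 164]
t=32: [435, 436, 438, 435, 436, 438]
t=33: [288, 287, 285, 288, 287, 285]
t=34: [317, 318, 320, 317, 318, 320]
t=35: [415, 414, 412, 415, 414, 412]
t=36: [217, 218, 220, 217, 218, 220]
t=37: [115, 114, 112, 115, 114, 112]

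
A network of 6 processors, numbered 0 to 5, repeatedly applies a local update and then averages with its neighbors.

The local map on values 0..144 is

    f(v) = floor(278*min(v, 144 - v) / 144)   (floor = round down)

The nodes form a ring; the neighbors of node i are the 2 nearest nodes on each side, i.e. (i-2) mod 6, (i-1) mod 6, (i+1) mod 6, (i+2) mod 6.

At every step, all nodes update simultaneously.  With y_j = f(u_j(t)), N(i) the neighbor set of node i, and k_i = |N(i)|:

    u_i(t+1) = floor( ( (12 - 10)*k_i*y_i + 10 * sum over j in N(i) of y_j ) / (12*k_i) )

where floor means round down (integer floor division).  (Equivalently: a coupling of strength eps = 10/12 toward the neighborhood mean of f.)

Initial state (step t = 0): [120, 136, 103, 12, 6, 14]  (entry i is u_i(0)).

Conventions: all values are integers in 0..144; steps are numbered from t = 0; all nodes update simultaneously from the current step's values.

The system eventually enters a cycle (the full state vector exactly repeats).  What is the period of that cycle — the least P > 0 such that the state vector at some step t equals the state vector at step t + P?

Simulating step by step:
t=0: [120, 136, 103, 12, 6, 14]
t=1: [35, 38, 32, 31, 38, 24]
t=2: [63, 60, 66, 62, 60, 64]
t=3: [120, 121, 119, 119, 121, 118]
t=4: [46, 47, 45, 46, 47, 46]
t=5: [88, 87, 88, 88, 87, 88]
t=6: [108, 108, 108, 108, 108, 108]
t=7: [69, 69, 69, 69, 69, 69]
t=8: [133, 133, 133, 133, 133, 133]
t=9: [21, 21, 21, 21, 21, 21]
t=10: [40, 40, 40, 40, 40, 40]
t=11: [77, 77, 77, 77, 77, 77]
t=12: [129, 129, 129, 129, 129, 129]
t=13: [28, 28, 28, 28, 28, 28]
t=14: [54, 54, 54, 54, 54, 54]
t=15: [104, 104, 104, 104, 104, 104]
t=16: [77, 77, 77, 77, 77, 77]

Answer: 5
Key observation: The state at step 11, [77, 77, 77, 77, 77, 77], reappears at step 16 — and no state repeats earlier — so the cycle the system enters has period 5.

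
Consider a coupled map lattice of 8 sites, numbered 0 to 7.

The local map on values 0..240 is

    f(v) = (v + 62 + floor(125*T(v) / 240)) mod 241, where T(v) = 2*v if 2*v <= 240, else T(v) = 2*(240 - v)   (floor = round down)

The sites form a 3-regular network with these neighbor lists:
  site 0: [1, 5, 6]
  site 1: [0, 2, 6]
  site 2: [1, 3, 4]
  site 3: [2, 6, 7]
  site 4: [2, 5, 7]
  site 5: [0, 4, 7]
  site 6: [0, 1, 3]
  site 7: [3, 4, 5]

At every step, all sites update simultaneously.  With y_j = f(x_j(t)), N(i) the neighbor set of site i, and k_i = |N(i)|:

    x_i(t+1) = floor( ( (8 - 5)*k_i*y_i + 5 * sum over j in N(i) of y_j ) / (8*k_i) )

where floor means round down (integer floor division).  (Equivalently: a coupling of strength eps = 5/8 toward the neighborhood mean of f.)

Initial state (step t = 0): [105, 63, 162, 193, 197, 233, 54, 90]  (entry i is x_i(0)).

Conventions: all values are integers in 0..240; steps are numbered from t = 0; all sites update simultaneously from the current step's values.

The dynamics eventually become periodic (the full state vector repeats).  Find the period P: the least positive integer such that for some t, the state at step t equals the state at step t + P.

Simulating step by step:
t=0: [105, 63, 162, 193, 197, 233, 54, 90]
t=1: [101, 127, 89, 73, 50, 43, 124, 40]
t=2: [68, 43, 92, 122, 122, 125, 87, 162]
t=3: [169, 149, 61, 89, 52, 92, 175, 64]
t=4: [51, 89, 118, 92, 143, 91, 50, 109]
t=5: [98, 82, 38, 58, 47, 59, 98, 32]
t=6: [97, 123, 170, 127, 152, 131, 97, 155]
t=7: [38, 45, 64, 54, 64, 55, 38, 64]
t=8: [149, 155, 179, 173, 188, 174, 148, 184]
t=9: [63, 63, 63, 63, 63, 63, 63, 63]
t=10: [190, 190, 190, 190, 190, 190, 190, 190]
t=11: [63, 63, 63, 63, 63, 63, 63, 63]

Answer: 2
Key observation: The state at step 9, [63, 63, 63, 63, 63, 63, 63, 63], reappears at step 11 — and no state repeats earlier — so the cycle the system enters has period 2.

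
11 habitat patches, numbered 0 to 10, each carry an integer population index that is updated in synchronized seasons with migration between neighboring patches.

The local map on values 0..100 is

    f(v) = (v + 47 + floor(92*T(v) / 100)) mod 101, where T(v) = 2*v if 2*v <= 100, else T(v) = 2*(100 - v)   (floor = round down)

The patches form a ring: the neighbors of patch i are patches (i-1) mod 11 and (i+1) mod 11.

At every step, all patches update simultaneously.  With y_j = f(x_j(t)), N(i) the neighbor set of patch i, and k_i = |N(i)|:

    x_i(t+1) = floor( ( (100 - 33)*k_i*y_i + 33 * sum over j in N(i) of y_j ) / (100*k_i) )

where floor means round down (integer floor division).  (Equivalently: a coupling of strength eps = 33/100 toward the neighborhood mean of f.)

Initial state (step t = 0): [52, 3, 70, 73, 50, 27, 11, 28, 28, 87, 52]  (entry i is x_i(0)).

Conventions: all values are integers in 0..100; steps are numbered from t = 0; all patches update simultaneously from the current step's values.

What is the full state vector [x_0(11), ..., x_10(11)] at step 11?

Simulating step by step:
t=0: [52, 3, 70, 73, 50, 27, 11, 28, 28, 87, 52]
t=1: [80, 62, 67, 71, 73, 42, 60, 33, 30, 55, 81]
t=2: [64, 73, 73, 70, 67, 67, 70, 44, 40, 70, 64]
t=3: [74, 69, 68, 70, 72, 72, 71, 68, 62, 69, 75]
t=4: [67, 71, 71, 70, 69, 69, 70, 72, 75, 72, 67]
t=5: [72, 70, 70, 71, 71, 71, 70, 69, 67, 69, 72]
t=6: [69, 70, 70, 70, 70, 70, 71, 72, 72, 71, 69]
t=7: [71, 71, 71, 71, 71, 70, 70, 69, 69, 70, 71]
t=8: [70, 70, 70, 70, 70, 70, 71, 71, 71, 71, 70]
t=9: [71, 71, 71, 71, 71, 70, 70, 70, 70, 70, 70]
t=10: [70, 70, 70, 70, 70, 70, 71, 71, 71, 71, 70]
t=11: [71, 71, 71, 71, 71, 70, 70, 70, 70, 70, 70]

Answer: [71, 71, 71, 71, 71, 70, 70, 70, 70, 70, 70]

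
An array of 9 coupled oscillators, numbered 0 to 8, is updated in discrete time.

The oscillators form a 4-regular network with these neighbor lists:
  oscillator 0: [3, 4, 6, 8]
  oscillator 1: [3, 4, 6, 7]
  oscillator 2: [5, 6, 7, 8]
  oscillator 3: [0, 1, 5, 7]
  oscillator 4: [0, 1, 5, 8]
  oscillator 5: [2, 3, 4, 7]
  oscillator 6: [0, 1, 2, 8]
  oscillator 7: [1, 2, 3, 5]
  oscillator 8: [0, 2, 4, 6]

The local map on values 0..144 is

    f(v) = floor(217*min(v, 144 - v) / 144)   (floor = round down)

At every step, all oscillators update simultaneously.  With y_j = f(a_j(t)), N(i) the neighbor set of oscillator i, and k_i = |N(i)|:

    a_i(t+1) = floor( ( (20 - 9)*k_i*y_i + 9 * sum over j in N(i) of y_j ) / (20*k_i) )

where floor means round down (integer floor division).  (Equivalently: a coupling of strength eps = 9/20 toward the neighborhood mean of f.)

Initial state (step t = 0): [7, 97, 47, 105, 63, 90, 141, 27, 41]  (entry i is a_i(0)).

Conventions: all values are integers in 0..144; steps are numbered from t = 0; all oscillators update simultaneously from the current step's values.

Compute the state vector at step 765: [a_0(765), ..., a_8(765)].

Simulating step by step:
t=0: [7, 97, 47, 105, 63, 90, 141, 27, 41]
t=1: [29, 60, 59, 54, 76, 74, 25, 53, 53]
t=2: [57, 83, 82, 80, 91, 97, 54, 84, 73]
t=3: [87, 88, 90, 90, 83, 78, 86, 88, 96]
t=4: [83, 84, 83, 84, 88, 92, 84, 85, 78]
t=5: [90, 89, 89, 88, 86, 82, 91, 87, 94]
t=6: [81, 82, 82, 84, 85, 89, 79, 85, 78]
t=7: [93, 91, 92, 89, 89, 85, 95, 88, 96]
t=8: [76, 79, 78, 81, 80, 85, 74, 82, 74]
t=9: [101, 97, 98, 94, 96, 91, 103, 93, 102]
t=10: [65, 70, 69, 73, 70, 76, 63, 74, 64]
t=11: [98, 103, 101, 104, 102, 103, 96, 104, 97]
t=12: [67, 62, 64, 61, 64, 61, 69, 60, 68]
t=13: [99, 93, 96, 92, 96, 92, 100, 91, 100]
t=14: [68, 74, 72, 76, 71, 76, 67, 77, 67]
t=15: [102, 103, 104, 102, 104, 102, 101, 101, 101]
t=16: [62, 61, 61, 62, 61, 62, 63, 62, 62]
t=17: [92, 91, 92, 92, 91, 92, 93, 92, 92]
t=18: [77, 78, 77, 78, 78, 78, 77, 78, 77]
t=19: [99, 99, 99, 99, 99, 99, 99, 99, 99]
t=20: [67, 67, 67, 67, 67, 67, 67, 67, 67]
t=21: [100, 100, 100, 100, 100, 100, 100, 100, 100]
t=22: [66, 66, 66, 66, 66, 66, 66, 66, 66]
t=23: [99, 99, 99, 99, 99, 99, 99, 99, 99]

Answer: [100, 100, 100, 100, 100, 100, 100, 100, 100]
Key observation: The state at step 19, [99, 99, 99, 99, 99, 99, 99, 99, 99], reappears at step 23: the system is in a cycle of period 4 from step 19 on.  Therefore the state at step 765 equals the state at step 19 + ((765 - 19) mod 4) = 21, which is [100, 100, 100, 100, 100, 100, 100, 100, 100].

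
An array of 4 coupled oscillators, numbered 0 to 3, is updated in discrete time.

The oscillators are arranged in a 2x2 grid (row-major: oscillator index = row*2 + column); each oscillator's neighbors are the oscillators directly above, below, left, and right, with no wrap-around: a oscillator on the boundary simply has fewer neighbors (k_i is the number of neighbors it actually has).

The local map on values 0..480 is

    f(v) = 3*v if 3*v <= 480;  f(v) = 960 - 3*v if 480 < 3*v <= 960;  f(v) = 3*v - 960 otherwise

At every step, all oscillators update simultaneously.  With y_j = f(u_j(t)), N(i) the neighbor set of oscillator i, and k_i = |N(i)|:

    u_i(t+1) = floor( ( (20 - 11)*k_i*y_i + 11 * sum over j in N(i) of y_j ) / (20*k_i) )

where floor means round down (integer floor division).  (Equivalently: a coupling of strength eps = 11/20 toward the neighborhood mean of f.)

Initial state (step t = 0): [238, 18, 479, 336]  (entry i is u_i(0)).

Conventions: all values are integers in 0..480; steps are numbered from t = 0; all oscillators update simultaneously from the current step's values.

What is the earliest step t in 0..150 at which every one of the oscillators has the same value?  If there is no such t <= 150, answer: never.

Simulating step by step:
t=0: [238, 18, 479, 336]  (not all equal)
t=1: [256, 105, 295, 167]  (not all equal)
t=2: [193, 320, 212, 313]  (not all equal)
t=3: [260, 110, 256, 98]  (not all equal)
t=4: [224, 278, 216, 275]  (not all equal)
t=5: [250, 173, 256, 181]  (not all equal)
t=6: [268, 370, 258, 361]  (not all equal)
t=7: [162, 144, 160, 147]  (not all equal)
t=8: [464, 446, 467, 449]  (not all equal)
t=9: [419, 395, 423, 399]  (not all equal)
t=10: [280, 248, 285, 253]  (not all equal)
t=11: [142, 185, 135, 178]  (not all equal)
t=12: [414, 416, 416, 414]  (not all equal)
t=13: [285, 284, 284, 285]  (not all equal)
t=14: [106, 106, 106, 106]  (all equal)

Answer: 14
Key observation: Synchronization is absorbing here: once all oscillators are equal they stay equal, and step 14 is the first all-equal step.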